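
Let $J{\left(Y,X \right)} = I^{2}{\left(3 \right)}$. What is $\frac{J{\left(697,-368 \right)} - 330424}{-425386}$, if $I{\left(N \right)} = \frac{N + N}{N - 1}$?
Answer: $\frac{330415}{425386} \approx 0.77674$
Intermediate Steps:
$I{\left(N \right)} = \frac{2 N}{-1 + N}$
$J{\left(Y,X \right)} = 9$ ($J{\left(Y,X \right)} = \left(2 \cdot 3 \frac{1}{-1 + 3}\right)^{2} = \left(2 \cdot 3 \cdot \frac{1}{2}\right)^{2} = 3^{2} = 9$)
$\frac{J{\left(697,-368 \right)} - 330424}{-425386} = \frac{9 - 330424}{-425386} = \left(-330415\right) \left(- \frac{1}{425386}\right) = \frac{330415}{425386}$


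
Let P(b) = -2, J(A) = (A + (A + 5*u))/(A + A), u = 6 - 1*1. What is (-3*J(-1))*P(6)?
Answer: -69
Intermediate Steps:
u = 5 (u = 6 - 1 = 5)
J(A) = (25 + 2*A)/(2*A) (J(A) = (A + (A + 5*5))/(A + A) = (A + (A + 25))/((2*A)) = (A + (25 + A))*(1/(2*A)) = (25 + 2*A)*(1/(2*A)) = (25 + 2*A)/(2*A))
(-3*J(-1))*P(6) = -3*(25/2 - 1)/(-1)*(-2) = -(-3)*23/2*(-2) = -3*(-23/2)*(-2) = (69/2)*(-2) = -69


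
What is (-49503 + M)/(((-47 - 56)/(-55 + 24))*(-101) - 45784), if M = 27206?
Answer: 691207/1429707 ≈ 0.48346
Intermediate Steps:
(-49503 + M)/(((-47 - 56)/(-55 + 24))*(-101) - 45784) = (-49503 + 27206)/(((-47 - 56)/(-55 + 24))*(-101) - 45784) = -22297/(-103/(-31)*(-101) - 45784) = -22297/(-103*(-1/31)*(-101) - 45784) = -22297/((103/31)*(-101) - 45784) = -22297/(-10403/31 - 45784) = -22297/(-1429707/31) = -22297*(-31/1429707) = 691207/1429707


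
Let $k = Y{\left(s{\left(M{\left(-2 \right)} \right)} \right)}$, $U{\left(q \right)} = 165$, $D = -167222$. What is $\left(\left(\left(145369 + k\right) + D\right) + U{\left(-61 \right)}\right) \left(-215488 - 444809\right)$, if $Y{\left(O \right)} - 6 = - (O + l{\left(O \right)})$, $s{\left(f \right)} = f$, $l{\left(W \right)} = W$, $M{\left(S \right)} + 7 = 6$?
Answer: $14315238960$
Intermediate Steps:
$M{\left(S \right)} = -1$ ($M{\left(S \right)} = -7 + 6 = -1$)
$Y{\left(O \right)} = 6 - 2 O$ ($Y{\left(O \right)} = 6 - \left(O + O\right) = 6 - 2 O$)
$k = 8$ ($k = 6 - -2 = 6 + 2 = 8$)
$\left(\left(\left(145369 + k\right) + D\right) + U{\left(-61 \right)}\right) \left(-215488 - 444809\right) = \left(\left(\left(145369 + 8\right) - 167222\right) + 165\right) \left(-215488 - 444809\right) = \left(\left(145377 - 167222\right) + 165\right) \left(-660297\right) = \left(-21845 + 165\right) \left(-660297\right) = \left(-21680\right) \left(-660297\right) = 14315238960$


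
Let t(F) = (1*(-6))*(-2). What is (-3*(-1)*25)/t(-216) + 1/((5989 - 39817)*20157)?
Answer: 1065423431/170467749 ≈ 6.2500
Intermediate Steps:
t(F) = 12 (t(F) = -6*(-2) = 12)
(-3*(-1)*25)/t(-216) + 1/((5989 - 39817)*20157) = (-3*(-1)*25)/12 + 1/((5989 - 39817)*20157) = (3*25)*(1/12) + (1/20157)/(-33828) = 75*(1/12) - 1/33828*1/20157 = 25/4 - 1/681870996 = 1065423431/170467749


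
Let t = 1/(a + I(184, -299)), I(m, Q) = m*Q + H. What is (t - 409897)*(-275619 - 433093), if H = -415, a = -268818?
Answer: 94193985175588048/324249 ≈ 2.9050e+11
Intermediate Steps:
I(m, Q) = -415 + Q*m (I(m, Q) = m*Q - 415 = Q*m - 415 = -415 + Q*m)
t = -1/324249 (t = 1/(-268818 + (-415 - 299*184)) = 1/(-268818 + (-415 - 55016)) = 1/(-268818 - 55431) = 1/(-324249) = -1/324249 ≈ -3.0840e-6)
(t - 409897)*(-275619 - 433093) = (-1/324249 - 409897)*(-275619 - 433093) = -132908692354/324249*(-708712) = 94193985175588048/324249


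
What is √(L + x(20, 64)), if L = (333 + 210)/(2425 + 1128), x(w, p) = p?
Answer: √809853055/3553 ≈ 8.0096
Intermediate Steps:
L = 543/3553 ≈ 0.15283
√(L + x(20, 64)) = √(543/3553 + 64) = √(227935/3553) = √809853055/3553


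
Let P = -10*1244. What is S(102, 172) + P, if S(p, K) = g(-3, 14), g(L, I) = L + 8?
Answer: -12435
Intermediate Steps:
g(L, I) = 8 + L
S(p, K) = 5 (S(p, K) = 8 - 3 = 5)
P = -12440
S(102, 172) + P = 5 - 12440 = -12435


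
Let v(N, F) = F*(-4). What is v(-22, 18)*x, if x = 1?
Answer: -72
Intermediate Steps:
v(N, F) = -4*F
v(-22, 18)*x = -4*18*1 = -72*1 = -72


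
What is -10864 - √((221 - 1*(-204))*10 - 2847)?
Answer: -10864 - √1403 ≈ -10901.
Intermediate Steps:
-10864 - √((221 - 1*(-204))*10 - 2847) = -10864 - √((221 + 204)*10 - 2847) = -10864 - √(425*10 - 2847) = -10864 - √(4250 - 2847) = -10864 - √1403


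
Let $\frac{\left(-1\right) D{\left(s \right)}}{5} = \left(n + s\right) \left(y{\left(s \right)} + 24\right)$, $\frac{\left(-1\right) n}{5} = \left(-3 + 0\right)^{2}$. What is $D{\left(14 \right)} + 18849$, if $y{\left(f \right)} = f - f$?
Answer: $22569$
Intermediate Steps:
$y{\left(f \right)} = 0$
$n = -45$ ($n = - 5 \left(-3 + 0\right)^{2} = - 5 \left(-3\right)^{2} = \left(-5\right) 9 = -45$)
$D{\left(s \right)} = 5400 - 120 s$ ($D{\left(s \right)} = - 5 \left(-45 + s\right) \left(0 + 24\right) = - 5 \left(-45 + s\right) 24 = - 5 \left(-1080 + 24 s\right) = 5400 - 120 s$)
$D{\left(14 \right)} + 18849 = \left(5400 - 1680\right) + 18849 = 3720 + 18849 = 22569$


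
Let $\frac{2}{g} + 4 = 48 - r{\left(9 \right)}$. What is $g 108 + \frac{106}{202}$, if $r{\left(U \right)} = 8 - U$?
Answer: $\frac{2689}{505} \approx 5.3248$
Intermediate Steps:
$g = \frac{2}{45}$ ($g = \frac{2}{-4 + \left(48 - \left(8 - 9\right)\right)} = \frac{2}{-4 + \left(48 - -1\right)} = \frac{2}{-4 + \left(48 + 1\right)} = \frac{2}{-4 + 49} = \frac{2}{45} \approx 0.044444$)
$g 108 + \frac{106}{202} = \frac{2}{45} \cdot 108 + \frac{106}{202} = \frac{24}{5} + 106 \cdot \frac{1}{202} = \frac{24}{5} + \frac{53}{101} = \frac{2689}{505}$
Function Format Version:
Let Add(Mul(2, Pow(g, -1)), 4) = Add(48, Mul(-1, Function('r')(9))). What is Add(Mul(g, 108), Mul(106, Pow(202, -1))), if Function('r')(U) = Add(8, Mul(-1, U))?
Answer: Rational(2689, 505) ≈ 5.3248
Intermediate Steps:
g = Rational(2, 45) (g = Mul(2, Pow(Add(-4, Add(48, Mul(-1, Add(8, Mul(-1, 9))))), -1)) = Mul(2, Pow(Add(-4, Add(48, Mul(-1, Add(8, -9)))), -1)) = Mul(2, Pow(Add(-4, Add(48, Mul(-1, -1))), -1)) = Mul(2, Pow(Add(-4, Add(48, 1)), -1)) = Mul(2, Pow(Add(-4, 49), -1)) = Mul(2, Pow(45, -1)) = Mul(2, Rational(1, 45)) = Rational(2, 45) ≈ 0.044444)
Add(Mul(g, 108), Mul(106, Pow(202, -1))) = Add(Mul(Rational(2, 45), 108), Mul(106, Pow(202, -1))) = Add(Rational(24, 5), Mul(106, Rational(1, 202))) = Add(Rational(24, 5), Rational(53, 101)) = Rational(2689, 505)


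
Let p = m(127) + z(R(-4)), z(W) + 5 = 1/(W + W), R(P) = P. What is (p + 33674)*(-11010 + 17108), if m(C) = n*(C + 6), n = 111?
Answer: 1181350295/4 ≈ 2.9534e+8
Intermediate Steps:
m(C) = 666 + 111*C (m(C) = 111*(C + 6) = 111*(6 + C) = 666 + 111*C)
z(W) = -5 + 1/(2*W) (z(W) = -5 + 1/(W + W) = -5 + 1/(2*W))
p = 118063/8 (p = (666 + 111*127) + (-5 + (½)/(-4)) = (666 + 14097) + (-5 + (½)*(-¼)) = 14763 + (-5 - ⅛) = 14763 - 41/8 = 118063/8 ≈ 14758.)
(p + 33674)*(-11010 + 17108) = (118063/8 + 33674)*(-11010 + 17108) = (387455/8)*6098 = 1181350295/4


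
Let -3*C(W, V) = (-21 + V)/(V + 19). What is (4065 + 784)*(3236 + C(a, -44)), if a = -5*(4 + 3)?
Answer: 235307423/15 ≈ 1.5687e+7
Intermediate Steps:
a = -35 (a = -5*7 = -35)
C(W, V) = -(-21 + V)/(3*(19 + V)) (C(W, V) = -(-21 + V)/(3*(V + 19)) = -(-21 + V)/(3*(19 + V)))
(4065 + 784)*(3236 + C(a, -44)) = (4065 + 784)*(3236 + (21 - 1*(-44))/(3*(19 - 44))) = 4849*(3236 + (⅓)*(21 + 44)/(-25)) = 4849*(3236 + (⅓)*(-1/25)*65) = 4849*(3236 - 13/15) = 4849*(48527/15) = 235307423/15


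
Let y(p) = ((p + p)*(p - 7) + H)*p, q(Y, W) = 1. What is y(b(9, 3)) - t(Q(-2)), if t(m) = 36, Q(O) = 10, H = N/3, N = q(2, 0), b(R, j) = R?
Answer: 291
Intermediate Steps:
N = 1
H = ⅓ (H = 1/3 = 1*(⅓) = ⅓ ≈ 0.33333)
y(p) = p*(⅓ + 2*p*(-7 + p)) (y(p) = ((p + p)*(p - 7) + ⅓)*p = ((2*p)*(-7 + p) + ⅓)*p = (2*p*(-7 + p) + ⅓)*p = (⅓ + 2*p*(-7 + p))*p = p*(⅓ + 2*p*(-7 + p)))
y(b(9, 3)) - t(Q(-2)) = (⅓)*9*(1 - 42*9 + 6*9²) - 1*36 = (⅓)*9*(1 - 378 + 6*81) - 36 = (⅓)*9*(1 - 378 + 486) - 36 = (⅓)*9*109 - 36 = 327 - 36 = 291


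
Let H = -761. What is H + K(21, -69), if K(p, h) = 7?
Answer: -754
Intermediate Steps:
H + K(21, -69) = -761 + 7 = -754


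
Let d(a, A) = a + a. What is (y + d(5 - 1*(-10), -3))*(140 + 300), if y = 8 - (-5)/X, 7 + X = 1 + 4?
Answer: 15620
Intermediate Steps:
X = -2 (X = -7 + (1 + 4) = -7 + 5 = -2)
d(a, A) = 2*a
y = 11/2 (y = 8 - (-5)/(-2) = 8 - (-5)*(-1)/2 = 8 - 1*5/2 = 8 - 5/2 = 11/2 ≈ 5.5000)
(y + d(5 - 1*(-10), -3))*(140 + 300) = (11/2 + 2*(5 - 1*(-10)))*(140 + 300) = (11/2 + 2*(5 + 10))*440 = (11/2 + 2*15)*440 = (11/2 + 30)*440 = (71/2)*440 = 15620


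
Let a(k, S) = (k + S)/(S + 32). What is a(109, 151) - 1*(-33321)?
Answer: 6098003/183 ≈ 33322.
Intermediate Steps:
a(k, S) = (S + k)/(32 + S)
a(109, 151) - 1*(-33321) = (151 + 109)/(32 + 151) - 1*(-33321) = 260/183 + 33321 = 6098003/183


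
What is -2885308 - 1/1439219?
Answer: -4152590094453/1439219 ≈ -2.8853e+6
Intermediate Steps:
-2885308 - 1/1439219 = -4152590094453/1439219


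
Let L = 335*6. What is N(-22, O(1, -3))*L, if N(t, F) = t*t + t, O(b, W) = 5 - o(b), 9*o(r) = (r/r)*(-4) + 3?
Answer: 928620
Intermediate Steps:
o(r) = -⅑ (o(r) = ((r/r)*(-4) + 3)/9 = (1*(-4) + 3)/9 = (-4 + 3)/9 = (⅑)*(-1) = -⅑)
O(b, W) = 46/9 (O(b, W) = 5 - 1*(-⅑) = 5 + ⅑ = 46/9)
N(t, F) = t + t² (N(t, F) = t² + t = t + t²)
L = 2010
N(-22, O(1, -3))*L = -22*(1 - 22)*2010 = -22*(-21)*2010 = 462*2010 = 928620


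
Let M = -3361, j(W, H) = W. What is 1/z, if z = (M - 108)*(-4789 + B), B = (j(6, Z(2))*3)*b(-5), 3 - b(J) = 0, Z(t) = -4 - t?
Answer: 1/16425715 ≈ 6.0880e-8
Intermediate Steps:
b(J) = 3 (b(J) = 3 - 1*0 = 3 + 0 = 3)
B = 54 (B = (6*3)*3 = 18*3 = 54)
z = 16425715 (z = (-3361 - 108)*(-4789 + 54) = -3469*(-4735) = 16425715)
1/z = 1/16425715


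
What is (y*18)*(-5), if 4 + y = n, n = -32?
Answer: 3240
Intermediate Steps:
y = -36 (y = -4 - 32 = -36)
(y*18)*(-5) = -36*18*(-5) = -648*(-5) = 3240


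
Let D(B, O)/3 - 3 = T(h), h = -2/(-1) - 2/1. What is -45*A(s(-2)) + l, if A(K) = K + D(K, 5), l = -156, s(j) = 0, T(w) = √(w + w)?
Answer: -561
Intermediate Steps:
h = 0 (h = -2*(-1) - 2*1 = 2 - 2 = 0)
T(w) = √2*√w (T(w) = √(2*w) = √2*√w)
D(B, O) = 9 (D(B, O) = 9 + 3*(√2*√0) = 9 + 3*(√2*0) = 9 + 3*0 = 9 + 0 = 9)
A(K) = 9 + K (A(K) = K + 9 = 9 + K)
-45*A(s(-2)) + l = -45*(9 + 0) - 156 = -45*9 - 156 = -405 - 156 = -561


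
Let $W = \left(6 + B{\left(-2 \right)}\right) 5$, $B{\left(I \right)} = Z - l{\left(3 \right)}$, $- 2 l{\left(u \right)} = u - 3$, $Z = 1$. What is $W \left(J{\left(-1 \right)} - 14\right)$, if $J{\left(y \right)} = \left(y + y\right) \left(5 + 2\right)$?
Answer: $-980$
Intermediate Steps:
$l{\left(u \right)} = \frac{3}{2} - \frac{u}{2}$ ($l{\left(u \right)} = - \frac{u - 3}{2} = - \frac{-3 + u}{2} = \frac{3}{2} - \frac{u}{2}$)
$B{\left(I \right)} = 1$ ($B{\left(I \right)} = 1 - \left(\frac{3}{2} - \frac{3}{2}\right) = 1 - 0 = 1 + 0 = 1$)
$J{\left(y \right)} = 14 y$ ($J{\left(y \right)} = 2 y 7 = 14 y$)
$W = 35$ ($W = \left(6 + 1\right) 5 = 7 \cdot 5 = 35$)
$W \left(J{\left(-1 \right)} - 14\right) = 35 \left(14 \left(-1\right) - 14\right) = 35 \left(-14 - 14\right) = 35 \left(-28\right) = -980$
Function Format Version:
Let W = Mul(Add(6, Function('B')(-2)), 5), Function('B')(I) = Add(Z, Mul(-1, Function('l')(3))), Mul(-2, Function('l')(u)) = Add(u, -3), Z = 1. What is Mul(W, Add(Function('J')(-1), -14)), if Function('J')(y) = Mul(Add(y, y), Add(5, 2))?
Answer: -980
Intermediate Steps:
Function('l')(u) = Add(Rational(3, 2), Mul(Rational(-1, 2), u)) (Function('l')(u) = Mul(Rational(-1, 2), Add(u, -3)) = Mul(Rational(-1, 2), Add(-3, u)) = Add(Rational(3, 2), Mul(Rational(-1, 2), u)))
Function('B')(I) = 1 (Function('B')(I) = Add(1, Mul(-1, Add(Rational(3, 2), Mul(Rational(-1, 2), 3)))) = Add(1, Mul(-1, Add(Rational(3, 2), Rational(-3, 2)))) = Add(1, Mul(-1, 0)) = Add(1, 0) = 1)
Function('J')(y) = Mul(14, y) (Function('J')(y) = Mul(Mul(2, y), 7) = Mul(14, y))
W = 35 (W = Mul(Add(6, 1), 5) = Mul(7, 5) = 35)
Mul(W, Add(Function('J')(-1), -14)) = Mul(35, Add(Mul(14, -1), -14)) = Mul(35, Add(-14, -14)) = Mul(35, -28) = -980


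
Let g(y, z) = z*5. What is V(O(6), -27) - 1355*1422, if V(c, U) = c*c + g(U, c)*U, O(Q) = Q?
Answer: -1927584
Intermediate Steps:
g(y, z) = 5*z
V(c, U) = c² + 5*U*c (V(c, U) = c*c + (5*c)*U = c² + 5*U*c)
V(O(6), -27) - 1355*1422 = 6*(6 + 5*(-27)) - 1355*1422 = 6*(6 - 135) - 1926810 = 6*(-129) - 1926810 = -774 - 1926810 = -1927584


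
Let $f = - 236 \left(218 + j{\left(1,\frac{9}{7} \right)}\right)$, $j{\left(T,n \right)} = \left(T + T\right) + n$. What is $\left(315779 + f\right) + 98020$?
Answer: $\frac{2531029}{7} \approx 3.6158 \cdot 10^{5}$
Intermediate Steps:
$j{\left(T,n \right)} = n + 2 T$ ($j{\left(T,n \right)} = 2 T + n = n + 2 T$)
$f = - \frac{365564}{7}$ ($f = - 236 \left(218 + \left(\frac{9}{7} + 2 \cdot 1\right)\right) = - 236 \left(218 + \left(9 \cdot \frac{1}{7} + 2\right)\right) = - 236 \left(218 + \left(\frac{9}{7} + 2\right)\right) = - 236 \left(218 + \frac{23}{7}\right) = \left(-236\right) \frac{1549}{7} = - \frac{365564}{7} \approx -52223.0$)
$\left(315779 + f\right) + 98020 = \left(315779 - \frac{365564}{7}\right) + 98020 = \frac{1844889}{7} + 98020 = \frac{2531029}{7}$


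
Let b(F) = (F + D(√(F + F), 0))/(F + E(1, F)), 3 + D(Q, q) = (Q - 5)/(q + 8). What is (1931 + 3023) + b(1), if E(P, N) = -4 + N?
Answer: 79285/16 - √2/16 ≈ 4955.2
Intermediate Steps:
D(Q, q) = -3 + (-5 + Q)/(8 + q) (D(Q, q) = -3 + (Q - 5)/(q + 8) = -3 + (-5 + Q)/(8 + q))
b(F) = (-29/8 + F + √2*√F/8)/(-4 + 2*F) (b(F) = (F + (-29 + √(F + F) - 3*0)/(8 + 0))/(F + (-4 + F)) = (F + (-29 + √(2*F) + 0)/8)/(-4 + 2*F) = (F + (-29 + √2*√F + 0)/8)/(-4 + 2*F) = (F + (-29 + √2*√F)/8)/(-4 + 2*F) = (F + (-29/8 + √2*√F/8))/(-4 + 2*F) = (-29/8 + F + √2*√F/8)/(-4 + 2*F))
(1931 + 3023) + b(1) = (1931 + 3023) + (-29 + 8*1 + √2*√1)/(16*(-2 + 1)) = 4954 + (1/16)*(-29 + 8 + √2*1)/(-1) = 4954 + (1/16)*(-1)*(-29 + 8 + √2) = 4954 + (1/16)*(-1)*(-21 + √2) = 4954 + (21/16 - √2/16) = 79285/16 - √2/16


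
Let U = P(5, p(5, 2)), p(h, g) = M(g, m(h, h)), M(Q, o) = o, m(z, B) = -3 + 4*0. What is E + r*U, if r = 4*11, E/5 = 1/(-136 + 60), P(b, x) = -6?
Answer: -20069/76 ≈ -264.07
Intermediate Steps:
m(z, B) = -3 (m(z, B) = -3 + 0 = -3)
p(h, g) = -3
U = -6
E = -5/76 (E = 5/(-136 + 60) = 5/(-76) = 5*(-1/76) = -5/76 ≈ -0.065789)
r = 44
E + r*U = -5/76 + 44*(-6) = -5/76 - 264 = -20069/76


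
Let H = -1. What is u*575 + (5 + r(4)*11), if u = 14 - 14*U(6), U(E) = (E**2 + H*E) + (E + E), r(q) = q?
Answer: -330001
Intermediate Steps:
U(E) = E + E**2 (U(E) = (E**2 - E) + (E + E) = (E**2 - E) + 2*E = E + E**2)
u = -574 (u = 14 - 84*(1 + 6) = 14 - 84*7 = 14 - 14*42 = 14 - 588 = -574)
u*575 + (5 + r(4)*11) = -574*575 + (5 + 4*11) = -330050 + (5 + 44) = -330050 + 49 = -330001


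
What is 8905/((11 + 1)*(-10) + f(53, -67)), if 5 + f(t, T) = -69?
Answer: -8905/194 ≈ -45.902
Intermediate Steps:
f(t, T) = -74 (f(t, T) = -5 - 69 = -74)
8905/((11 + 1)*(-10) + f(53, -67)) = 8905/((11 + 1)*(-10) - 74) = 8905/(12*(-10) - 74) = 8905/(-120 - 74) = 8905/(-194) = 8905*(-1/194) = -8905/194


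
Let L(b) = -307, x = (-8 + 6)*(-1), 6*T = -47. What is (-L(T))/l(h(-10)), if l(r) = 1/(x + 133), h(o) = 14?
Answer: 41445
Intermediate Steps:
T = -47/6 (T = (1/6)*(-47) = -47/6 ≈ -7.8333)
x = 2 (x = -2*(-1) = 2)
l(r) = 1/135 (l(r) = 1/(2 + 133) = 1/135)
(-L(T))/l(h(-10)) = (-1*(-307))/(1/135) = 307*135 = 41445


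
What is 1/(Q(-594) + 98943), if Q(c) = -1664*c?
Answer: 1/1087359 ≈ 9.1966e-7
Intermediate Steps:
1/(Q(-594) + 98943) = 1/(-1664*(-594) + 98943) = 1/(988416 + 98943) = 1/1087359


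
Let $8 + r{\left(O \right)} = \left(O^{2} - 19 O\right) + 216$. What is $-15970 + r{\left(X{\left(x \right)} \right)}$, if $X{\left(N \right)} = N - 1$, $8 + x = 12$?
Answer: $-15810$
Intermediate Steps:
$x = 4$ ($x = -8 + 12 = 4$)
$X{\left(N \right)} = -1 + N$ ($X{\left(N \right)} = N - 1 = -1 + N$)
$r{\left(O \right)} = 208 + O^{2} - 19 O$ ($r{\left(O \right)} = -8 + \left(\left(O^{2} - 19 O\right) + 216\right) = -8 + \left(216 + O^{2} - 19 O\right) = 208 + O^{2} - 19 O$)
$-15970 + r{\left(X{\left(x \right)} \right)} = -15970 + \left(208 + \left(-1 + 4\right)^{2} - 19 \left(-1 + 4\right)\right) = -15970 + \left(208 + 3^{2} - 57\right) = -15970 + \left(208 + 9 - 57\right) = -15970 + 160 = -15810$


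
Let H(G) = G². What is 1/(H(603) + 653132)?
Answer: 1/1016741 ≈ 9.8353e-7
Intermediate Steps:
1/(H(603) + 653132) = 1/(603² + 653132) = 1/(363609 + 653132) = 1/1016741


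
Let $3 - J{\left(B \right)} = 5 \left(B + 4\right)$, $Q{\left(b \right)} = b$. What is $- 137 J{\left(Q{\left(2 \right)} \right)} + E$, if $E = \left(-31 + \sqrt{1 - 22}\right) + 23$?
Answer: $3691 + i \sqrt{21} \approx 3691.0 + 4.5826 i$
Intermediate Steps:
$J{\left(B \right)} = -17 - 5 B$ ($J{\left(B \right)} = 3 - 5 \left(B + 4\right) = 3 - 5 \left(4 + B\right) = 3 - \left(20 + 5 B\right) = -17 - 5 B$)
$E = -8 + i \sqrt{21}$ ($E = \left(-31 + \sqrt{-21}\right) + 23 = \left(-31 + i \sqrt{21}\right) + 23 = -8 + i \sqrt{21} \approx -8.0 + 4.5826 i$)
$- 137 J{\left(Q{\left(2 \right)} \right)} + E = - 137 \left(-17 - 10\right) - \left(8 - i \sqrt{21}\right) = \left(-137\right) \left(-27\right) - \left(8 - i \sqrt{21}\right) = 3699 - \left(8 - i \sqrt{21}\right) = 3691 + i \sqrt{21}$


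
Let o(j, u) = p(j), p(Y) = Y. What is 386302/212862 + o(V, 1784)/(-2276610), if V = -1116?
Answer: 73308045851/40383646485 ≈ 1.8153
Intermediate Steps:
o(j, u) = j
386302/212862 + o(V, 1784)/(-2276610) = 386302/212862 - 1116/(-2276610) = 386302*(1/212862) - 1116*(-1/2276610) = 193151/106431 + 186/379435 = 73308045851/40383646485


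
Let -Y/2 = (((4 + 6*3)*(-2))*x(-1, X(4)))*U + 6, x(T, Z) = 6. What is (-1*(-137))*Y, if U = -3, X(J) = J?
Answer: -218652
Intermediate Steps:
Y = -1596 (Y = -2*((((4 + 6*3)*(-2))*6)*(-3) + 6) = -2*((((4 + 18)*(-2))*6)*(-3) + 6) = -2*(((22*(-2))*6)*(-3) + 6) = -2*(-44*6*(-3) + 6) = -2*(-264*(-3) + 6) = -2*(792 + 6) = -2*798 = -1596)
(-1*(-137))*Y = -1*(-137)*(-1596) = 137*(-1596) = -218652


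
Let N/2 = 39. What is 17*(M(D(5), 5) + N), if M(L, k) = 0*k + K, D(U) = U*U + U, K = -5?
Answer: 1241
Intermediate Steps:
N = 78 (N = 2*39 = 78)
D(U) = U + U² (D(U) = U² + U = U + U²)
M(L, k) = -5 (M(L, k) = 0*k - 5 = 0 - 5 = -5)
17*(M(D(5), 5) + N) = 17*(-5 + 78) = 17*73 = 1241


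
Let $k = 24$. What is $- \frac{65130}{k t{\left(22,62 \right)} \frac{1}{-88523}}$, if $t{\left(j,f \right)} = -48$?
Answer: $- \frac{960917165}{192} \approx -5.0048 \cdot 10^{6}$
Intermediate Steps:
$- \frac{65130}{k t{\left(22,62 \right)} \frac{1}{-88523}} = - \frac{65130}{24 \left(-48\right) \frac{1}{-88523}} = - \frac{65130}{\left(-1152\right) \left(- \frac{1}{88523}\right)} = - \frac{65130}{\frac{1152}{88523}} = \left(-65130\right) \frac{88523}{1152} = - \frac{960917165}{192}$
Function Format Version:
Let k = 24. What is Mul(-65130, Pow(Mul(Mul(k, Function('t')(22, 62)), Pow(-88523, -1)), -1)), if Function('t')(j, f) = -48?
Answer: Rational(-960917165, 192) ≈ -5.0048e+6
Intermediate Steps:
Mul(-65130, Pow(Mul(Mul(k, Function('t')(22, 62)), Pow(-88523, -1)), -1)) = Mul(-65130, Pow(Mul(Mul(24, -48), Pow(-88523, -1)), -1)) = Mul(-65130, Pow(Mul(-1152, Rational(-1, 88523)), -1)) = Mul(-65130, Pow(Rational(1152, 88523), -1)) = Mul(-65130, Rational(88523, 1152)) = Rational(-960917165, 192)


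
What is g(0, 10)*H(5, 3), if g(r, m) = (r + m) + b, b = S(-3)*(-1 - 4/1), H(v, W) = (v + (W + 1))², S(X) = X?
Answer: 2025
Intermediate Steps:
H(v, W) = (1 + W + v)² (H(v, W) = (v + (1 + W))² = (1 + W + v)²)
b = 15 (b = -3*(-1 - 4/1) = -3*(-1 - 4*1) = -3*(-1 - 4) = -3*(-5) = 15)
g(r, m) = 15 + m + r (g(r, m) = (r + m) + 15 = (m + r) + 15 = 15 + m + r)
g(0, 10)*H(5, 3) = (15 + 10 + 0)*(1 + 3 + 5)² = 25*9² = 25*81 = 2025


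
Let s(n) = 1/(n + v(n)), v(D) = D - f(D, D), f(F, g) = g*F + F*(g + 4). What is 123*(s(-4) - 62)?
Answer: -61049/8 ≈ -7631.1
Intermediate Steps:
f(F, g) = F*g + F*(4 + g)
v(D) = D - 2*D*(2 + D)
s(n) = 1/(n + n*(-3 - 2*n))
123*(s(-4) - 62) = 123*(-½/(-4*(1 - 4)) - 62) = 123*(-½*(-¼)/(-3) - 62) = 123*(-½*(-¼)*(-⅓) - 62) = 123*(-1/24 - 62) = 123*(-1489/24) = -61049/8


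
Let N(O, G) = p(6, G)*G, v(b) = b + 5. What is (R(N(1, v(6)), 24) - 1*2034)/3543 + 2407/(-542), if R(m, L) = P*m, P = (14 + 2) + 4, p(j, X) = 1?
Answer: -9511189/1920306 ≈ -4.9530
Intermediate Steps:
P = 20 (P = 16 + 4 = 20)
v(b) = 5 + b
N(O, G) = G (N(O, G) = 1*G = G)
R(m, L) = 20*m
(R(N(1, v(6)), 24) - 1*2034)/3543 + 2407/(-542) = (20*(5 + 6) - 1*2034)/3543 + 2407/(-542) = (20*11 - 2034)*(1/3543) + 2407*(-1/542) = (220 - 2034)*(1/3543) - 2407/542 = -1814*1/3543 - 2407/542 = -1814/3543 - 2407/542 = -9511189/1920306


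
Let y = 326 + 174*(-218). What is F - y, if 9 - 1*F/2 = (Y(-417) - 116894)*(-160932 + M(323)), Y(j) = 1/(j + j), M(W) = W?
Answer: -15657690995365/417 ≈ -3.7548e+10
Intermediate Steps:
Y(j) = 1/(2*j)
y = -37606 (y = 326 - 37932 = -37606)
F = -15657706677067/417 (F = 18 - 2*((1/2)/(-417) - 116894)*(-160932 + 323) = 18 - 2*((1/2)*(-1/417) - 116894)*(-160609) = 18 - 2*(-1/834 - 116894)*(-160609) = 18 - (-97489597)*(-160609)/417 = 18 - 2*15657706684573/834 = 18 - 15657706684573/417 = -15657706677067/417 ≈ -3.7548e+10)
F - y = -15657706677067/417 - 1*(-37606) = -15657706677067/417 + 37606 = -15657690995365/417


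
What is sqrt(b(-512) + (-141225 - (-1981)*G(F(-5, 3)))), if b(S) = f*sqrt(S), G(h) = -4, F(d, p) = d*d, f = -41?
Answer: sqrt(-149149 - 656*I*sqrt(2)) ≈ 1.201 - 386.2*I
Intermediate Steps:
F(d, p) = d**2
b(S) = -41*sqrt(S)
sqrt(b(-512) + (-141225 - (-1981)*G(F(-5, 3)))) = sqrt(-656*I*sqrt(2) + (-141225 - (-1981)*(-4))) = sqrt(-656*I*sqrt(2) + (-141225 - 1*7924)) = sqrt(-656*I*sqrt(2) + (-141225 - 7924)) = sqrt(-656*I*sqrt(2) - 149149) = sqrt(-149149 - 656*I*sqrt(2))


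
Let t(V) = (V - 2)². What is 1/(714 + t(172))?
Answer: 1/29614 ≈ 3.3768e-5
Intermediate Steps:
t(V) = (-2 + V)²
1/(714 + t(172)) = 1/(714 + (-2 + 172)²) = 1/(714 + 170²) = 1/(714 + 28900) = 1/29614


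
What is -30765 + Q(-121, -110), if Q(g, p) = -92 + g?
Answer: -30978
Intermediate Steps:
-30765 + Q(-121, -110) = -30765 + (-92 - 121) = -30765 - 213 = -30978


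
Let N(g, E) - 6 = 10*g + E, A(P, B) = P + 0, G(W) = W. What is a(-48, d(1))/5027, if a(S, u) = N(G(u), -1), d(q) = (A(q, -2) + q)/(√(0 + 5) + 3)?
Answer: 20/5027 - 5*√5/5027 ≈ 0.0017545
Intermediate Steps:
A(P, B) = P
d(q) = 2*q/(3 + √5) (d(q) = (q + q)/(√(0 + 5) + 3) = (2*q)/(√5 + 3) = (2*q)/(3 + √5) = 2*q/(3 + √5))
N(g, E) = 6 + E + 10*g (N(g, E) = 6 + (10*g + E) = 6 + (E + 10*g) = 6 + E + 10*g)
a(S, u) = 5 + 10*u (a(S, u) = 6 - 1 + 10*u = 5 + 10*u)
a(-48, d(1))/5027 = (5 + 10*((3/2)*1 - ½*1*√5))/5027 = (5 + 10*(3/2 - √5/2))*(1/5027) = (5 + (15 - 5*√5))*(1/5027) = (20 - 5*√5)*(1/5027) = 20/5027 - 5*√5/5027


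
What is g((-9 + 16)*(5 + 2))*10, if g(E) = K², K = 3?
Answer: 90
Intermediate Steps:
g(E) = 9 (g(E) = 3² = 9)
g((-9 + 16)*(5 + 2))*10 = 9*10 = 90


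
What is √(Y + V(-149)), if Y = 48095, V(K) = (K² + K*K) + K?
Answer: 2*√23087 ≈ 303.89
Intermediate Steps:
V(K) = K + 2*K² (V(K) = (K² + K²) + K = 2*K² + K = K + 2*K²)
√(Y + V(-149)) = √(48095 - 149*(1 + 2*(-149))) = √(48095 - 149*(1 - 298)) = √(48095 - 149*(-297)) = √(48095 + 44253) = √92348 = 2*√23087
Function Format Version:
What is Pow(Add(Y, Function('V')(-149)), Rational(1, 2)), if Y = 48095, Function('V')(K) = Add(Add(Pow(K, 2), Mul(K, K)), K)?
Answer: Mul(2, Pow(23087, Rational(1, 2))) ≈ 303.89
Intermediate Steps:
Function('V')(K) = Add(K, Mul(2, Pow(K, 2))) (Function('V')(K) = Add(Add(Pow(K, 2), Pow(K, 2)), K) = Add(Mul(2, Pow(K, 2)), K) = Add(K, Mul(2, Pow(K, 2))))
Pow(Add(Y, Function('V')(-149)), Rational(1, 2)) = Pow(Add(48095, Mul(-149, Add(1, Mul(2, -149)))), Rational(1, 2)) = Pow(Add(48095, Mul(-149, Add(1, -298))), Rational(1, 2)) = Pow(Add(48095, Mul(-149, -297)), Rational(1, 2)) = Pow(Add(48095, 44253), Rational(1, 2)) = Pow(92348, Rational(1, 2)) = Mul(2, Pow(23087, Rational(1, 2)))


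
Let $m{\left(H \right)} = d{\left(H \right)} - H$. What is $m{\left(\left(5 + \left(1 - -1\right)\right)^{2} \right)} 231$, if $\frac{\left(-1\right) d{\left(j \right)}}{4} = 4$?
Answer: $-15015$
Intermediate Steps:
$d{\left(j \right)} = -16$ ($d{\left(j \right)} = \left(-4\right) 4 = -16$)
$m{\left(H \right)} = -16 - H$
$m{\left(\left(5 + \left(1 - -1\right)\right)^{2} \right)} 231 = \left(-16 - \left(5 + \left(1 - -1\right)\right)^{2}\right) 231 = \left(-16 - \left(5 + \left(1 + 1\right)\right)^{2}\right) 231 = \left(-16 - \left(5 + 2\right)^{2}\right) 231 = \left(-16 - 7^{2}\right) 231 = \left(-16 - 49\right) 231 = \left(-65\right) 231 = -15015$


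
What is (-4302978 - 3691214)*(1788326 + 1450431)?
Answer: -25891245299344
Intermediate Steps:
(-4302978 - 3691214)*(1788326 + 1450431) = -7994192*3238757 = -25891245299344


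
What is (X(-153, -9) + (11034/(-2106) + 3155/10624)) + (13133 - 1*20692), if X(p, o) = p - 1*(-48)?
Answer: -9532556689/1243008 ≈ -7668.9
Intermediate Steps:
X(p, o) = 48 + p (X(p, o) = p + 48 = 48 + p)
(X(-153, -9) + (11034/(-2106) + 3155/10624)) + (13133 - 1*20692) = ((48 - 153) + (11034/(-2106) + 3155/10624)) + (13133 - 1*20692) = (-105 + (11034*(-1/2106) + 3155*(1/10624))) + (13133 - 20692) = (-105 + (-613/117 + 3155/10624)) - 7559 = (-105 - 6143377/1243008) - 7559 = -136659217/1243008 - 7559 = -9532556689/1243008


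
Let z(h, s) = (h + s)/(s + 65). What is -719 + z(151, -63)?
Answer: -675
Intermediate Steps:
z(h, s) = (h + s)/(65 + s)
-719 + z(151, -63) = -719 + (151 - 63)/(65 - 63) = -719 + 88/2 = -719 + (½)*88 = -719 + 44 = -675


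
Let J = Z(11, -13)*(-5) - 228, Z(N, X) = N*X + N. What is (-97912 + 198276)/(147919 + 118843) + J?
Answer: 57670774/133381 ≈ 432.38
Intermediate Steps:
Z(N, X) = N + N*X
J = 432 (J = (11*(1 - 13))*(-5) - 228 = (11*(-12))*(-5) - 228 = -132*(-5) - 228 = 660 - 228 = 432)
(-97912 + 198276)/(147919 + 118843) + J = (-97912 + 198276)/(147919 + 118843) + 432 = 100364/266762 + 432 = 100364*(1/266762) + 432 = 50182/133381 + 432 = 57670774/133381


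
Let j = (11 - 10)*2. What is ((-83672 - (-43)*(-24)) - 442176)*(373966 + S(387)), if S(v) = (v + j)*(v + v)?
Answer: -355671397760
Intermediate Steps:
j = 2 (j = 1*2 = 2)
S(v) = 2*v*(2 + v) (S(v) = (v + 2)*(v + v) = (2 + v)*(2*v) = 2*v*(2 + v))
((-83672 - (-43)*(-24)) - 442176)*(373966 + S(387)) = ((-83672 - (-43)*(-24)) - 442176)*(373966 + 2*387*(2 + 387)) = ((-83672 - 1*1032) - 442176)*(373966 + 2*387*389) = ((-83672 - 1032) - 442176)*(373966 + 301086) = (-84704 - 442176)*675052 = -526880*675052 = -355671397760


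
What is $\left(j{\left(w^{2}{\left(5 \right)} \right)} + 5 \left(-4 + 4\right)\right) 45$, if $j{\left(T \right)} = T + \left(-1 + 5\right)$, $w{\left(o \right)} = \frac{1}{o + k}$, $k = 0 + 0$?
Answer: $\frac{909}{5} \approx 181.8$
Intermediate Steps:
$k = 0$
$w{\left(o \right)} = \frac{1}{o}$ ($w{\left(o \right)} = \frac{1}{o + 0} = \frac{1}{o}$)
$j{\left(T \right)} = 4 + T$ ($j{\left(T \right)} = T + 4 = 4 + T$)
$\left(j{\left(w^{2}{\left(5 \right)} \right)} + 5 \left(-4 + 4\right)\right) 45 = \left(\left(4 + \left(\frac{1}{5}\right)^{2}\right) + 5 \left(-4 + 4\right)\right) 45 = \left(\left(4 + \left(\frac{1}{5}\right)^{2}\right) + 5 \cdot 0\right) 45 = \left(\left(4 + \frac{1}{25}\right) + 0\right) 45 = \left(\frac{101}{25} + 0\right) 45 = \frac{101}{25} \cdot 45 = \frac{909}{5}$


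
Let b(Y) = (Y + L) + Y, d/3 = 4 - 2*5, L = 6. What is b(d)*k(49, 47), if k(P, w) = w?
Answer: -1410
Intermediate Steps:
d = -18 (d = 3*(4 - 2*5) = 3*(4 - 10) = 3*(-6) = -18)
b(Y) = 6 + 2*Y (b(Y) = (Y + 6) + Y = (6 + Y) + Y = 6 + 2*Y)
b(d)*k(49, 47) = (6 + 2*(-18))*47 = (6 - 36)*47 = -30*47 = -1410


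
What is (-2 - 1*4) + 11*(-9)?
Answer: -105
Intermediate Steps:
(-2 - 1*4) + 11*(-9) = (-2 - 4) - 99 = -6 - 99 = -105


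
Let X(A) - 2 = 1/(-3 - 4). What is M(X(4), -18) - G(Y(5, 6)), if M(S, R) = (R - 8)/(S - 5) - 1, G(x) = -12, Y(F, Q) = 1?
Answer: 212/11 ≈ 19.273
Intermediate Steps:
X(A) = 13/7 (X(A) = 2 + 1/(-3 - 4) = 2 + 1/(-7) = 2 - ⅐ = 13/7)
M(S, R) = -1 + (-8 + R)/(-5 + S) (M(S, R) = (-8 + R)/(-5 + S) - 1 = -1 + (-8 + R)/(-5 + S))
M(X(4), -18) - G(Y(5, 6)) = (-3 - 18 - 1*13/7)/(-5 + 13/7) - 1*(-12) = (-3 - 18 - 13/7)/(-22/7) + 12 = -7/22*(-160/7) + 12 = 80/11 + 12 = 212/11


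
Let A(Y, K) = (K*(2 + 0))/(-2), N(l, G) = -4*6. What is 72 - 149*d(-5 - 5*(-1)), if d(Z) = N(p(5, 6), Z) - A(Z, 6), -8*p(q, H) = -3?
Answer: 2754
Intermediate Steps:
p(q, H) = 3/8 (p(q, H) = -⅛*(-3) = 3/8)
N(l, G) = -24
A(Y, K) = -K (A(Y, K) = (K*2)*(-½) = (2*K)*(-½) = -K)
d(Z) = -18 (d(Z) = -24 - (-1)*6 = -24 - 1*(-6) = -24 + 6 = -18)
72 - 149*d(-5 - 5*(-1)) = 72 - 149*(-18) = 72 + 2682 = 2754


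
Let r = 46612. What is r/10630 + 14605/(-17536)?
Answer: 331068441/93203840 ≈ 3.5521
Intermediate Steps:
r/10630 + 14605/(-17536) = 46612/10630 + 14605/(-17536) = 46612*(1/10630) + 14605*(-1/17536) = 23306/5315 - 14605/17536 = 331068441/93203840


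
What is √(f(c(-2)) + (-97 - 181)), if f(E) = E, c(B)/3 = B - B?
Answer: I*√278 ≈ 16.673*I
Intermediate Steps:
c(B) = 0 (c(B) = 3*(B - B) = 3*0 = 0)
√(f(c(-2)) + (-97 - 181)) = √(0 + (-97 - 181)) = √(0 - 278) = √(-278) = I*√278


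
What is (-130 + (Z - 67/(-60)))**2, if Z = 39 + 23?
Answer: 16104169/3600 ≈ 4473.4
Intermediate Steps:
Z = 62
(-130 + (Z - 67/(-60)))**2 = (-130 + (62 - 67/(-60)))**2 = (-130 + (62 - 67*(-1)/60))**2 = (-130 + (62 - 1*(-67/60)))**2 = (-130 + (62 + 67/60))**2 = (-130 + 3787/60)**2 = (-4013/60)**2 = 16104169/3600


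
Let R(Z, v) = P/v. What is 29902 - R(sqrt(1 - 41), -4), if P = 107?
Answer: 119715/4 ≈ 29929.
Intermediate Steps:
R(Z, v) = 107/v
29902 - R(sqrt(1 - 41), -4) = 29902 - 107/(-4) = 29902 - 107*(-1)/4 = 29902 - 1*(-107/4) = 29902 + 107/4 = 119715/4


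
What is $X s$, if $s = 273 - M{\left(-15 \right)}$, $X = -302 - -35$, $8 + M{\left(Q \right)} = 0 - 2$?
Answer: $-75561$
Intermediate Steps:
$M{\left(Q \right)} = -10$ ($M{\left(Q \right)} = -8 + \left(0 - 2\right) = -8 - 2 = -10$)
$X = -267$ ($X = -302 + 35 = -267$)
$s = 283$ ($s = 273 - -10 = 273 + 10 = 283$)
$X s = \left(-267\right) 283 = -75561$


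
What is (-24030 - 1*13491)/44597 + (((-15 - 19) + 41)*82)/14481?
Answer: -517742923/645809157 ≈ -0.80170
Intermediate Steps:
(-24030 - 1*13491)/44597 + (((-15 - 19) + 41)*82)/14481 = (-24030 - 13491)*(1/44597) + ((-34 + 41)*82)*(1/14481) = -37521*1/44597 + (7*82)*(1/14481) = -37521/44597 + 574*(1/14481) = -37521/44597 + 574/14481 = -517742923/645809157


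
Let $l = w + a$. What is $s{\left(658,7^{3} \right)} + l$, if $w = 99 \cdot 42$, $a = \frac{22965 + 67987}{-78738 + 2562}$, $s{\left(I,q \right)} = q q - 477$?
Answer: $\frac{1155292891}{9522} \approx 1.2133 \cdot 10^{5}$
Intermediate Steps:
$s{\left(I,q \right)} = -477 + q^{2}$ ($s{\left(I,q \right)} = q^{2} - 477 = -477 + q^{2}$)
$a = - \frac{11369}{9522}$ ($a = \frac{90952}{-76176} = 90952 \left(- \frac{1}{76176}\right) = - \frac{11369}{9522} \approx -1.194$)
$w = 4158$
$l = \frac{39581107}{9522}$ ($l = 4158 - \frac{11369}{9522} = \frac{39581107}{9522} \approx 4156.8$)
$s{\left(658,7^{3} \right)} + l = \left(-477 + \left(7^{3}\right)^{2}\right) + \frac{39581107}{9522} = \left(-477 + 343^{2}\right) + \frac{39581107}{9522} = \left(-477 + 117649\right) + \frac{39581107}{9522} = 117172 + \frac{39581107}{9522} = \frac{1155292891}{9522}$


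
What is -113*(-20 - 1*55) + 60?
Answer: 8535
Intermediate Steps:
-113*(-20 - 1*55) + 60 = -113*(-20 - 55) + 60 = -113*(-75) + 60 = 8475 + 60 = 8535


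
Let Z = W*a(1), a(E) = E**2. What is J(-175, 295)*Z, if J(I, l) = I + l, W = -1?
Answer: -120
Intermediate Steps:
Z = -1 (Z = -1*1**2 = -1*1 = -1)
J(-175, 295)*Z = (-175 + 295)*(-1) = 120*(-1) = -120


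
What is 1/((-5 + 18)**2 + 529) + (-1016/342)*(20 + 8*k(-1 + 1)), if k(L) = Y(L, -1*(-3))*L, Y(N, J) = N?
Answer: -7091509/119358 ≈ -59.414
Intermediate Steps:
k(L) = L**2 (k(L) = L*L = L**2)
1/((-5 + 18)**2 + 529) + (-1016/342)*(20 + 8*k(-1 + 1)) = 1/((-5 + 18)**2 + 529) + (-1016/342)*(20 + 8*(-1 + 1)**2) = 1/(13**2 + 529) + (-1016*1/342)*(20 + 8*0**2) = 1/(169 + 529) - 508*(20 + 8*0)/171 = 1/698 - 508*(20 + 0)/171 = 1/698 - 508/171*20 = 1/698 - 10160/171 = -7091509/119358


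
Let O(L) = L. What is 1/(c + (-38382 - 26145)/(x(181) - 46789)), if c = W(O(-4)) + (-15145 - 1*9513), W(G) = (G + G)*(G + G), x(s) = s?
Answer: -15536/382070875 ≈ -4.0663e-5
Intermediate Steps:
W(G) = 4*G² (W(G) = (2*G)*(2*G) = 4*G²)
c = -24594 (c = 4*(-4)² + (-15145 - 1*9513) = 4*16 + (-15145 - 9513) = 64 - 24658 = -24594)
1/(c + (-38382 - 26145)/(x(181) - 46789)) = 1/(-24594 + (-38382 - 26145)/(181 - 46789)) = 1/(-24594 - 64527/(-46608)) = 1/(-24594 - 64527*(-1/46608)) = 1/(-24594 + 21509/15536) = 1/(-382070875/15536) = -15536/382070875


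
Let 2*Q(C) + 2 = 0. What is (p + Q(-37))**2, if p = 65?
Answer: 4096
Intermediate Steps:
Q(C) = -1 (Q(C) = -1 + (1/2)*0 = -1 + 0 = -1)
(p + Q(-37))**2 = (65 - 1)**2 = 64**2 = 4096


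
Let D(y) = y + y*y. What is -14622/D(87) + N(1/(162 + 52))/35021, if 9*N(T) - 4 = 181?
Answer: -767879533/402181164 ≈ -1.9093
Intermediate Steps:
D(y) = y + y²
N(T) = 185/9 (N(T) = 4/9 + (⅑)*181 = 4/9 + 181/9 = 185/9)
-14622/D(87) + N(1/(162 + 52))/35021 = -14622*1/(87*(1 + 87)) + (185/9)/35021 = -14622/(87*88) + (185/9)*(1/35021) = -14622/7656 + 185/315189 = -14622*1/7656 + 185/315189 = -2437/1276 + 185/315189 = -767879533/402181164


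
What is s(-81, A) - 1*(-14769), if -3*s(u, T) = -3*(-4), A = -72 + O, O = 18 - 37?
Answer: 14765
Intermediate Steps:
O = -19
A = -91 (A = -72 - 19 = -91)
s(u, T) = -4 (s(u, T) = -(-1)*(-4) = -⅓*12 = -4)
s(-81, A) - 1*(-14769) = -4 - 1*(-14769) = -4 + 14769 = 14765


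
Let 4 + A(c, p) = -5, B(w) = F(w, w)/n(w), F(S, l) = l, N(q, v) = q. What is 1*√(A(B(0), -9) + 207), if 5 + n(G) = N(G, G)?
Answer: 3*√22 ≈ 14.071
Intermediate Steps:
n(G) = -5 + G
B(w) = w/(-5 + w)
A(c, p) = -9 (A(c, p) = -4 - 5 = -9)
1*√(A(B(0), -9) + 207) = 1*√(-9 + 207) = 1*√198 = 1*(3*√22) = 3*√22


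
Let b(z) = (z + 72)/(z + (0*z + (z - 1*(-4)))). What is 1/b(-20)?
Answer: -9/13 ≈ -0.69231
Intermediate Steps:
b(z) = (72 + z)/(4 + 2*z) (b(z) = (72 + z)/(z + (0 + (z + 4))) = (72 + z)/(z + (0 + (4 + z))) = (72 + z)/(z + (4 + z)) = (72 + z)/(4 + 2*z))
1/b(-20) = 1/((72 - 20)/(2*(2 - 20))) = 1/((½)*52/(-18)) = 1/((½)*(-1/18)*52) = 1/(-13/9) = -9/13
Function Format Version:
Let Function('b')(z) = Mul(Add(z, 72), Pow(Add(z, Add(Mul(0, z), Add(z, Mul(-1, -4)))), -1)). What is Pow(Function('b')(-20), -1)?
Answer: Rational(-9, 13) ≈ -0.69231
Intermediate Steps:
Function('b')(z) = Mul(Pow(Add(4, Mul(2, z)), -1), Add(72, z)) (Function('b')(z) = Mul(Add(72, z), Pow(Add(z, Add(0, Add(z, 4))), -1)) = Mul(Add(72, z), Pow(Add(z, Add(0, Add(4, z))), -1)) = Mul(Add(72, z), Pow(Add(z, Add(4, z)), -1)) = Mul(Add(72, z), Pow(Add(4, Mul(2, z)), -1)) = Mul(Pow(Add(4, Mul(2, z)), -1), Add(72, z)))
Pow(Function('b')(-20), -1) = Pow(Mul(Rational(1, 2), Pow(Add(2, -20), -1), Add(72, -20)), -1) = Pow(Mul(Rational(1, 2), Pow(-18, -1), 52), -1) = Pow(Mul(Rational(1, 2), Rational(-1, 18), 52), -1) = Pow(Rational(-13, 9), -1) = Rational(-9, 13)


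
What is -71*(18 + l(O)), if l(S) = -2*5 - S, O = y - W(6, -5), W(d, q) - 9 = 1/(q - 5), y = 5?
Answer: -8449/10 ≈ -844.90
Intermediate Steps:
W(d, q) = 9 + 1/(-5 + q) (W(d, q) = 9 + 1/(q - 5) = 9 + 1/(-5 + q))
O = -39/10 (O = 5 - (-44 + 9*(-5))/(-5 - 5) = 5 - (-44 - 45)/(-10) = 5 - (-1)*(-89)/10 = 5 - 1*89/10 = 5 - 89/10 = -39/10 ≈ -3.9000)
l(S) = -10 - S
-71*(18 + l(O)) = -71*(18 + (-10 - 1*(-39/10))) = -71*(18 + (-10 + 39/10)) = -71*(18 - 61/10) = -71*119/10 = -8449/10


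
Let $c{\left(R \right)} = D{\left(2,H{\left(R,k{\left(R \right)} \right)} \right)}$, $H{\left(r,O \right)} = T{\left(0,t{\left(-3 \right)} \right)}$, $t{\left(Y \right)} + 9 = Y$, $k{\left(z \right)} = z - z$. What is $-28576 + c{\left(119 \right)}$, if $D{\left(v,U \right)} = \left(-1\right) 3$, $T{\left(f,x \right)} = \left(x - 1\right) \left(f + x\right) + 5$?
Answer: $-28579$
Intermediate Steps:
$k{\left(z \right)} = 0$
$t{\left(Y \right)} = -9 + Y$
$T{\left(f,x \right)} = 5 + \left(-1 + x\right) \left(f + x\right)$ ($T{\left(f,x \right)} = \left(-1 + x\right) \left(f + x\right) + 5 = 5 + \left(-1 + x\right) \left(f + x\right)$)
$H{\left(r,O \right)} = 161$ ($H{\left(r,O \right)} = 5 + \left(-9 - 3\right)^{2} - 0 - \left(-9 - 3\right) + 0 \left(-9 - 3\right) = 5 + \left(-12\right)^{2} + 0 - -12 + 0 \left(-12\right) = 5 + 144 + 0 + 12 + 0 = 161$)
$D{\left(v,U \right)} = -3$
$c{\left(R \right)} = -3$
$-28576 + c{\left(119 \right)} = -28576 - 3 = -28579$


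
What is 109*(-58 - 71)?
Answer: -14061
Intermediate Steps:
109*(-58 - 71) = 109*(-129) = -14061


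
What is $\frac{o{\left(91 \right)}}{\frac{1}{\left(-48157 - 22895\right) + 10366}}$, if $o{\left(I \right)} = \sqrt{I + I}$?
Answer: $- 60686 \sqrt{182} \approx -8.187 \cdot 10^{5}$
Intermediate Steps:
$o{\left(I \right)} = \sqrt{2} \sqrt{I}$ ($o{\left(I \right)} = \sqrt{2 I} = \sqrt{2} \sqrt{I}$)
$\frac{o{\left(91 \right)}}{\frac{1}{\left(-48157 - 22895\right) + 10366}} = \frac{\sqrt{2} \sqrt{91}}{\frac{1}{\left(-48157 - 22895\right) + 10366}} = \frac{\sqrt{182}}{\frac{1}{-71052 + 10366}} = \frac{\sqrt{182}}{\frac{1}{-60686}} = \frac{\sqrt{182}}{- \frac{1}{60686}} = \sqrt{182} \left(-60686\right) = - 60686 \sqrt{182}$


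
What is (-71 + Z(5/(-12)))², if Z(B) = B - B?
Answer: 5041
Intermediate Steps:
Z(B) = 0
(-71 + Z(5/(-12)))² = (-71 + 0)² = (-71)² = 5041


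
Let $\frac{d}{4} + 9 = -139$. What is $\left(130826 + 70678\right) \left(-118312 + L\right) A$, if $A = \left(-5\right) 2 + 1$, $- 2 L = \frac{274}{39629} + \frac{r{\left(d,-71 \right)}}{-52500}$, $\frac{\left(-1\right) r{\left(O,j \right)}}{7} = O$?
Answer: $\frac{5314323351182852448}{24768125} \approx 2.1456 \cdot 10^{11}$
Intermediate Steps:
$d = -592$ ($d = -36 + 4 \left(-139\right) = -36 - 556 = -592$)
$r{\left(O,j \right)} = - 7 O$
$L = \frac{2675671}{74304375}$ ($L = - \frac{\frac{274}{39629} + \frac{\left(-7\right) \left(-592\right)}{-52500}}{2} = - \frac{274 \cdot \frac{1}{39629} + 4144 \left(- \frac{1}{52500}\right)}{2} = - \frac{\frac{274}{39629} - \frac{148}{1875}}{2} = \left(- \frac{1}{2}\right) \left(- \frac{5351342}{74304375}\right) = \frac{2675671}{74304375} \approx 0.03601$)
$A = -9$ ($A = -10 + 1 = -9$)
$\left(130826 + 70678\right) \left(-118312 + L\right) A = \left(130826 + 70678\right) \left(-118312 + \frac{2675671}{74304375}\right) \left(-9\right) = 201504 \left(- \frac{8791096539329}{74304375}\right) \left(-9\right) = \left(- \frac{590480372353650272}{24768125}\right) \left(-9\right) = \frac{5314323351182852448}{24768125}$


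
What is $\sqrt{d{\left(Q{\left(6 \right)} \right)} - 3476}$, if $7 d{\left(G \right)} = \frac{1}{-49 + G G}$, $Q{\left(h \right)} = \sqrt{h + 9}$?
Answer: $\frac{3 i \sqrt{21877198}}{238} \approx 58.958 i$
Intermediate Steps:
$Q{\left(h \right)} = \sqrt{9 + h}$
$d{\left(G \right)} = \frac{1}{7 \left(-49 + G^{2}\right)}$ ($d{\left(G \right)} = \frac{1}{7 \left(-49 + G G\right)} = \frac{1}{7 \left(-49 + G^{2}\right)}$)
$\sqrt{d{\left(Q{\left(6 \right)} \right)} - 3476} = \sqrt{\frac{1}{7 \left(-49 + \left(\sqrt{9 + 6}\right)^{2}\right)} - 3476} = \sqrt{\frac{1}{7 \left(-49 + \left(\sqrt{15}\right)^{2}\right)} - 3476} = \sqrt{\frac{1}{7 \left(-49 + 15\right)} - 3476} = \sqrt{\frac{1}{7 \left(-34\right)} - 3476} = \sqrt{\frac{1}{7} \left(- \frac{1}{34}\right) - 3476} = \sqrt{- \frac{1}{238} - 3476} = \sqrt{- \frac{827289}{238}} = \frac{3 i \sqrt{21877198}}{238}$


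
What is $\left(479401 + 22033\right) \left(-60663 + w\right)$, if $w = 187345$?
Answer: $63522661988$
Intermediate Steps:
$\left(479401 + 22033\right) \left(-60663 + w\right) = \left(479401 + 22033\right) \left(-60663 + 187345\right) = 501434 \cdot 126682 = 63522661988$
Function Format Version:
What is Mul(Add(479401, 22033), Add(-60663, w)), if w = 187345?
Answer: 63522661988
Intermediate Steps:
Mul(Add(479401, 22033), Add(-60663, w)) = Mul(Add(479401, 22033), Add(-60663, 187345)) = Mul(501434, 126682) = 63522661988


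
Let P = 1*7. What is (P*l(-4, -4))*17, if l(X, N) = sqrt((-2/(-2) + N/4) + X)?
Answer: 238*I ≈ 238.0*I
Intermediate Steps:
P = 7
l(X, N) = sqrt(1 + X + N/4) (l(X, N) = sqrt((-2*(-1/2) + N*(1/4)) + X) = sqrt((1 + N/4) + X) = sqrt(1 + X + N/4))
(P*l(-4, -4))*17 = (7*(sqrt(4 - 4 + 4*(-4))/2))*17 = (7*(sqrt(4 - 4 - 16)/2))*17 = (7*(sqrt(-16)/2))*17 = (7*((4*I)/2))*17 = (7*(2*I))*17 = (14*I)*17 = 238*I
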